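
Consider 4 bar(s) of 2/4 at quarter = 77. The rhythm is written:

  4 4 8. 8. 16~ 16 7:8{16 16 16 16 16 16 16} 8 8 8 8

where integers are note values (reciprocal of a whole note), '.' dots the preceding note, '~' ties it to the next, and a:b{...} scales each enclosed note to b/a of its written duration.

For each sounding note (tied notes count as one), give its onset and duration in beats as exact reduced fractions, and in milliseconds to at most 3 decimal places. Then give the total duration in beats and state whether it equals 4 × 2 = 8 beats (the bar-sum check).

1) 0.0ms=0b +779.221ms=1b
2) 779.221ms=1b +779.221ms=1b
3) 1558.442ms=2b +584.416ms=3/4b
4) 2142.857ms=11/4b +584.416ms=3/4b
5) 2727.273ms=7/2b +389.61ms=1/2b
6) 3116.883ms=4b +222.635ms=2/7b
7) 3339.518ms=30/7b +222.635ms=2/7b
8) 3562.152ms=32/7b +222.635ms=2/7b
9) 3784.787ms=34/7b +222.635ms=2/7b
10) 4007.421ms=36/7b +222.635ms=2/7b
11) 4230.056ms=38/7b +222.635ms=2/7b
12) 4452.69ms=40/7b +222.635ms=2/7b
13) 4675.325ms=6b +389.61ms=1/2b
14) 5064.935ms=13/2b +389.61ms=1/2b
15) 5454.545ms=7b +389.61ms=1/2b
16) 5844.156ms=15/2b +389.61ms=1/2b
Σ=8b of 8 (77bpm 2/4) — PASS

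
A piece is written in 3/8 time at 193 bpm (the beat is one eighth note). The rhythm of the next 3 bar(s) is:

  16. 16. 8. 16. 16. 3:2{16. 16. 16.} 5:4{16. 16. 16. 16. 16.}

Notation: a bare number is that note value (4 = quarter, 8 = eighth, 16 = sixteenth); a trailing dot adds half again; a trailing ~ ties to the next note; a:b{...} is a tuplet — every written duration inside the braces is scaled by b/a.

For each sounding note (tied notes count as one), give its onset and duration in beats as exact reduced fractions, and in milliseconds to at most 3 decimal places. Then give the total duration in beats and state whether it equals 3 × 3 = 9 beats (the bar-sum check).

1) 0.0ms=0b +233.161ms=3/4b
2) 233.161ms=3/4b +233.161ms=3/4b
3) 466.321ms=3/2b +466.321ms=3/2b
4) 932.642ms=3b +233.161ms=3/4b
5) 1165.803ms=15/4b +233.161ms=3/4b
6) 1398.964ms=9/2b +155.44ms=1/2b
7) 1554.404ms=5b +155.44ms=1/2b
8) 1709.845ms=11/2b +155.44ms=1/2b
9) 1865.285ms=6b +186.528ms=3/5b
10) 2051.813ms=33/5b +186.528ms=3/5b
11) 2238.342ms=36/5b +186.528ms=3/5b
12) 2424.87ms=39/5b +186.528ms=3/5b
13) 2611.399ms=42/5b +186.528ms=3/5b
Σ=9b of 9 (193bpm 3/8) — PASS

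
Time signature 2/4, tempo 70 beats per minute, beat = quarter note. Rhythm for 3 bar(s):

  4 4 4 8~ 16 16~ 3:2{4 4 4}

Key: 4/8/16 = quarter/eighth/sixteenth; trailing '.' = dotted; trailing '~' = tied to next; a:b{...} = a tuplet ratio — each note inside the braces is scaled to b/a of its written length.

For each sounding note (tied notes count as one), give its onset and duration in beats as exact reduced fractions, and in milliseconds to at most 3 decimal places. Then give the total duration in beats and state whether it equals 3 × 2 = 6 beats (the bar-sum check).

1) 0.0ms=0b +857.143ms=1b
2) 857.143ms=1b +857.143ms=1b
3) 1714.286ms=2b +857.143ms=1b
4) 2571.429ms=3b +642.857ms=3/4b
5) 3214.286ms=15/4b +785.714ms=11/12b
6) 4000.0ms=14/3b +571.429ms=2/3b
7) 4571.429ms=16/3b +571.429ms=2/3b
Σ=6b of 6 (70bpm 2/4) — PASS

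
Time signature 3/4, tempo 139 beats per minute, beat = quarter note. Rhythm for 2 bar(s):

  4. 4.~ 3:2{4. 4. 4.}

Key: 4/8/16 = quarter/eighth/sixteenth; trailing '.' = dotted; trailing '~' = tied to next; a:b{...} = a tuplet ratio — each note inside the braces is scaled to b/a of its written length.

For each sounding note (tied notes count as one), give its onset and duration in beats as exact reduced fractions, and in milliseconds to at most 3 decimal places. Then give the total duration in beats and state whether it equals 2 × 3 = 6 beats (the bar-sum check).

1) 0.0ms=0b +647.482ms=3/2b
2) 647.482ms=3/2b +1079.137ms=5/2b
3) 1726.619ms=4b +431.655ms=1b
4) 2158.273ms=5b +431.655ms=1b
Σ=6b of 6 (139bpm 3/4) — PASS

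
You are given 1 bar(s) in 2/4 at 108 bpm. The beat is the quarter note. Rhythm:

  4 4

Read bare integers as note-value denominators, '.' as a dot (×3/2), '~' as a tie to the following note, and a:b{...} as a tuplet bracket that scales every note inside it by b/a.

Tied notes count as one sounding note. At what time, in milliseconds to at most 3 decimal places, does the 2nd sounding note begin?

note 2 onset = 1b = 555.556ms

1. 0.0ms @ 0 + 555.556ms (1)
2. 555.556ms @ 1 + 555.556ms (1)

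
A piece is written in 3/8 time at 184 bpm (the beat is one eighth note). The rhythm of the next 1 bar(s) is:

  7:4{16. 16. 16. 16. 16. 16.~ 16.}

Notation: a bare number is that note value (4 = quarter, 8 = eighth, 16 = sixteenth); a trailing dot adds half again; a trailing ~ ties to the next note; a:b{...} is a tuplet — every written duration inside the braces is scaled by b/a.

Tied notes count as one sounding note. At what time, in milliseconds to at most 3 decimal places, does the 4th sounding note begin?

note 4 onset = 9/7b = 419.255ms

1. 0.0ms @ 0 + 139.752ms (3/7)
2. 139.752ms @ 3/7 + 139.752ms (3/7)
3. 279.503ms @ 6/7 + 139.752ms (3/7)
4. 419.255ms @ 9/7 + 139.752ms (3/7)
5. 559.006ms @ 12/7 + 139.752ms (3/7)
6. 698.758ms @ 15/7 + 279.503ms (6/7)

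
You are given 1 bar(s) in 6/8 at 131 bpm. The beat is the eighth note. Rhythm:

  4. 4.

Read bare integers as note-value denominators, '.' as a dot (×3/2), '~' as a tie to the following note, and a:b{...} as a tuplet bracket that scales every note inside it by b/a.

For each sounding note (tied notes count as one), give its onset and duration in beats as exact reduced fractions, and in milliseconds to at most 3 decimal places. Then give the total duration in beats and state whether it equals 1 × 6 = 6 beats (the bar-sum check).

1) 0.0ms=0b +1374.046ms=3b
2) 1374.046ms=3b +1374.046ms=3b
Σ=6b of 6 (131bpm 6/8) — PASS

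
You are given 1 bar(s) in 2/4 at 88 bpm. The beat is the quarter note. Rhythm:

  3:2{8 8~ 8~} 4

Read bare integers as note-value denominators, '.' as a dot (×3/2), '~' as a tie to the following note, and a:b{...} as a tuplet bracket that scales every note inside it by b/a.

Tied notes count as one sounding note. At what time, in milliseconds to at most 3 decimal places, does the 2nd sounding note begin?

1. 0.0ms @ 0 + 227.273ms (1/3)
2. 227.273ms @ 1/3 + 1136.364ms (5/3)

note 2 onset = 1/3b = 227.273ms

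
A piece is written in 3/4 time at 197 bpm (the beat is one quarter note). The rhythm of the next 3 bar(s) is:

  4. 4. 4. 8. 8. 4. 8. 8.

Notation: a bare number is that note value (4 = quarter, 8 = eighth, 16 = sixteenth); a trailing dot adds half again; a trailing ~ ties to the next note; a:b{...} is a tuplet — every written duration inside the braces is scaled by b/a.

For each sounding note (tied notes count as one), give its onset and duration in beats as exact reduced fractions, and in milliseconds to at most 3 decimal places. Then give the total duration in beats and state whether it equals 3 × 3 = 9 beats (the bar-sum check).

1) 0.0ms=0b +456.853ms=3/2b
2) 456.853ms=3/2b +456.853ms=3/2b
3) 913.706ms=3b +456.853ms=3/2b
4) 1370.558ms=9/2b +228.426ms=3/4b
5) 1598.985ms=21/4b +228.426ms=3/4b
6) 1827.411ms=6b +456.853ms=3/2b
7) 2284.264ms=15/2b +228.426ms=3/4b
8) 2512.69ms=33/4b +228.426ms=3/4b
Σ=9b of 9 (197bpm 3/4) — PASS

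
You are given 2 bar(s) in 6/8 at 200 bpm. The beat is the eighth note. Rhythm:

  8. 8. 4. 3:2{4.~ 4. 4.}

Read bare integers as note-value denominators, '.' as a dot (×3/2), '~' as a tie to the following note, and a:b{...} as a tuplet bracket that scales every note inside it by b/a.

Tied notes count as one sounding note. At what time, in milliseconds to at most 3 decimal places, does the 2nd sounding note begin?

note 2 onset = 3/2b = 450.0ms

1. 0.0ms @ 0 + 450.0ms (3/2)
2. 450.0ms @ 3/2 + 450.0ms (3/2)
3. 900.0ms @ 3 + 900.0ms (3)
4. 1800.0ms @ 6 + 1200.0ms (4)
5. 3000.0ms @ 10 + 600.0ms (2)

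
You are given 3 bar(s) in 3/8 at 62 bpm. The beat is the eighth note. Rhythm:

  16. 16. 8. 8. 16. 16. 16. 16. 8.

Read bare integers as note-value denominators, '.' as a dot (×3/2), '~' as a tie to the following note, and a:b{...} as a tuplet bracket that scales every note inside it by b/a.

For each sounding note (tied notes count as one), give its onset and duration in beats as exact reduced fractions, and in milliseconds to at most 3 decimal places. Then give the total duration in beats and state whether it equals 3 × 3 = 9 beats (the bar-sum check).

1) 0.0ms=0b +725.806ms=3/4b
2) 725.806ms=3/4b +725.806ms=3/4b
3) 1451.613ms=3/2b +1451.613ms=3/2b
4) 2903.226ms=3b +1451.613ms=3/2b
5) 4354.839ms=9/2b +725.806ms=3/4b
6) 5080.645ms=21/4b +725.806ms=3/4b
7) 5806.452ms=6b +725.806ms=3/4b
8) 6532.258ms=27/4b +725.806ms=3/4b
9) 7258.065ms=15/2b +1451.613ms=3/2b
Σ=9b of 9 (62bpm 3/8) — PASS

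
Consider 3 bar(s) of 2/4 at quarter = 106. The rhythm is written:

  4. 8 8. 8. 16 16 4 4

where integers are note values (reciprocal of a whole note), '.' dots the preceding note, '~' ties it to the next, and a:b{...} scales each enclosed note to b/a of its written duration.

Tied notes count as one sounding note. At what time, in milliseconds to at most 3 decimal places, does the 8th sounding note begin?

1. 0.0ms @ 0 + 849.057ms (3/2)
2. 849.057ms @ 3/2 + 283.019ms (1/2)
3. 1132.075ms @ 2 + 424.528ms (3/4)
4. 1556.604ms @ 11/4 + 424.528ms (3/4)
5. 1981.132ms @ 7/2 + 141.509ms (1/4)
6. 2122.642ms @ 15/4 + 141.509ms (1/4)
7. 2264.151ms @ 4 + 566.038ms (1)
8. 2830.189ms @ 5 + 566.038ms (1)

note 8 onset = 5b = 2830.189ms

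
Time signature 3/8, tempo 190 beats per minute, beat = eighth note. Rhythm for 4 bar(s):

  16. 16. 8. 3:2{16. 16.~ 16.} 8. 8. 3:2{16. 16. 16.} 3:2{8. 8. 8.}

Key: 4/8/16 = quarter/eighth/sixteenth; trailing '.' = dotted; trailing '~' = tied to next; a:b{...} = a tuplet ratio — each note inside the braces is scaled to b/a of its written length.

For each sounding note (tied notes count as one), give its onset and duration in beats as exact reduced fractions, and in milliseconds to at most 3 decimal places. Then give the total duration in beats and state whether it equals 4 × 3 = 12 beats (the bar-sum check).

1) 0.0ms=0b +236.842ms=3/4b
2) 236.842ms=3/4b +236.842ms=3/4b
3) 473.684ms=3/2b +473.684ms=3/2b
4) 947.368ms=3b +157.895ms=1/2b
5) 1105.263ms=7/2b +315.789ms=1b
6) 1421.053ms=9/2b +473.684ms=3/2b
7) 1894.737ms=6b +473.684ms=3/2b
8) 2368.421ms=15/2b +157.895ms=1/2b
9) 2526.316ms=8b +157.895ms=1/2b
10) 2684.211ms=17/2b +157.895ms=1/2b
11) 2842.105ms=9b +315.789ms=1b
12) 3157.895ms=10b +315.789ms=1b
13) 3473.684ms=11b +315.789ms=1b
Σ=12b of 12 (190bpm 3/8) — PASS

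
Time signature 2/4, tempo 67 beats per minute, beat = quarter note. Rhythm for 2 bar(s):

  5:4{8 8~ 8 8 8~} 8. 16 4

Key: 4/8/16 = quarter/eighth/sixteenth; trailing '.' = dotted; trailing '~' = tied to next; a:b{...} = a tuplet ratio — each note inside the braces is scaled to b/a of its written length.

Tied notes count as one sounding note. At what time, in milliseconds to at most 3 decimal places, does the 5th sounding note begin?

1. 0.0ms @ 0 + 358.209ms (2/5)
2. 358.209ms @ 2/5 + 716.418ms (4/5)
3. 1074.627ms @ 6/5 + 358.209ms (2/5)
4. 1432.836ms @ 8/5 + 1029.851ms (23/20)
5. 2462.687ms @ 11/4 + 223.881ms (1/4)
6. 2686.567ms @ 3 + 895.522ms (1)

note 5 onset = 11/4b = 2462.687ms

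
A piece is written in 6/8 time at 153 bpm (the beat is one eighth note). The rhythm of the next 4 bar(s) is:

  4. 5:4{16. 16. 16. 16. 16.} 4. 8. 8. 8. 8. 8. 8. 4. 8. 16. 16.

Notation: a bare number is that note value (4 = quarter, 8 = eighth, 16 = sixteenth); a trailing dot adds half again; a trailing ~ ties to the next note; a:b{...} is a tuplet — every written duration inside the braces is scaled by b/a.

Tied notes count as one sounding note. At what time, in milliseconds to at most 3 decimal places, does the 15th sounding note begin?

note 15 onset = 21b = 8235.294ms

1. 0.0ms @ 0 + 1176.471ms (3)
2. 1176.471ms @ 3 + 235.294ms (3/5)
3. 1411.765ms @ 18/5 + 235.294ms (3/5)
4. 1647.059ms @ 21/5 + 235.294ms (3/5)
5. 1882.353ms @ 24/5 + 235.294ms (3/5)
6. 2117.647ms @ 27/5 + 235.294ms (3/5)
7. 2352.941ms @ 6 + 1176.471ms (3)
8. 3529.412ms @ 9 + 588.235ms (3/2)
9. 4117.647ms @ 21/2 + 588.235ms (3/2)
10. 4705.882ms @ 12 + 588.235ms (3/2)
11. 5294.118ms @ 27/2 + 588.235ms (3/2)
12. 5882.353ms @ 15 + 588.235ms (3/2)
13. 6470.588ms @ 33/2 + 588.235ms (3/2)
14. 7058.824ms @ 18 + 1176.471ms (3)
15. 8235.294ms @ 21 + 588.235ms (3/2)
16. 8823.529ms @ 45/2 + 294.118ms (3/4)
17. 9117.647ms @ 93/4 + 294.118ms (3/4)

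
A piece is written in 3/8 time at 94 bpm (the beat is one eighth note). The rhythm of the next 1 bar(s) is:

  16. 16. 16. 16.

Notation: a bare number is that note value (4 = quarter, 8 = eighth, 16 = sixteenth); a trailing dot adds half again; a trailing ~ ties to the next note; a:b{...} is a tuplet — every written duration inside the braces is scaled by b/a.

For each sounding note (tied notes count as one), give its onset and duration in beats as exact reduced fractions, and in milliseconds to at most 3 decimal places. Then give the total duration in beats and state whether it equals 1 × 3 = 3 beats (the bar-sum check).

1) 0.0ms=0b +478.723ms=3/4b
2) 478.723ms=3/4b +478.723ms=3/4b
3) 957.447ms=3/2b +478.723ms=3/4b
4) 1436.17ms=9/4b +478.723ms=3/4b
Σ=3b of 3 (94bpm 3/8) — PASS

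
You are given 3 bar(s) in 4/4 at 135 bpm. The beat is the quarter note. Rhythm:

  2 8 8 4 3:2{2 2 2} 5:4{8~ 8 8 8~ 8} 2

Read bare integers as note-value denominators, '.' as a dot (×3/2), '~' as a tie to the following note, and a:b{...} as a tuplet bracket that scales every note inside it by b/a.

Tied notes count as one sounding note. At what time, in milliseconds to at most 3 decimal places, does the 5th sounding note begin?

1. 0.0ms @ 0 + 888.889ms (2)
2. 888.889ms @ 2 + 222.222ms (1/2)
3. 1111.111ms @ 5/2 + 222.222ms (1/2)
4. 1333.333ms @ 3 + 444.444ms (1)
5. 1777.778ms @ 4 + 592.593ms (4/3)
6. 2370.37ms @ 16/3 + 592.593ms (4/3)
7. 2962.963ms @ 20/3 + 592.593ms (4/3)
8. 3555.556ms @ 8 + 355.556ms (4/5)
9. 3911.111ms @ 44/5 + 177.778ms (2/5)
10. 4088.889ms @ 46/5 + 355.556ms (4/5)
11. 4444.444ms @ 10 + 888.889ms (2)

note 5 onset = 4b = 1777.778ms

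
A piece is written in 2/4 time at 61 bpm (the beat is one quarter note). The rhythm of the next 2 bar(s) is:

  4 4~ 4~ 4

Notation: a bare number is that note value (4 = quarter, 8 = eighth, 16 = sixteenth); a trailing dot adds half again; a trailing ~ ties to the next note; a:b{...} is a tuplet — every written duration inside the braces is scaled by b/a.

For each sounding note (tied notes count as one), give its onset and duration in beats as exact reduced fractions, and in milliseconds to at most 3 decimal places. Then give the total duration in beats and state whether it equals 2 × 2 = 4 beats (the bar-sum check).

1) 0.0ms=0b +983.607ms=1b
2) 983.607ms=1b +2950.82ms=3b
Σ=4b of 4 (61bpm 2/4) — PASS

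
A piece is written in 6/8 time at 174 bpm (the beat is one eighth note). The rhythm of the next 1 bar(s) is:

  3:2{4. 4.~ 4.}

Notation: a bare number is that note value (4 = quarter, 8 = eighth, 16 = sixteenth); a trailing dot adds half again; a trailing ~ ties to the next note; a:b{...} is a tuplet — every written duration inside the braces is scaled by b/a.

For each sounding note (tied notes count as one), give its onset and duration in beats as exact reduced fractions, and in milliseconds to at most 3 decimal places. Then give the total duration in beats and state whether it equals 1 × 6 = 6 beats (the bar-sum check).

1) 0.0ms=0b +689.655ms=2b
2) 689.655ms=2b +1379.31ms=4b
Σ=6b of 6 (174bpm 6/8) — PASS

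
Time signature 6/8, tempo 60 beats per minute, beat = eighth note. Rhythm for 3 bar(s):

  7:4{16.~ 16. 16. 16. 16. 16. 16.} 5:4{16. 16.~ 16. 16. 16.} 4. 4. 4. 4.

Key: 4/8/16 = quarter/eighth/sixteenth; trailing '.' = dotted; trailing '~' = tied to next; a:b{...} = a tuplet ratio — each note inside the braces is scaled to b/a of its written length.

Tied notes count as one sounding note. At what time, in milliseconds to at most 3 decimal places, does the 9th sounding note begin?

note 9 onset = 24/5b = 4800.0ms

1. 0.0ms @ 0 + 857.143ms (6/7)
2. 857.143ms @ 6/7 + 428.571ms (3/7)
3. 1285.714ms @ 9/7 + 428.571ms (3/7)
4. 1714.286ms @ 12/7 + 428.571ms (3/7)
5. 2142.857ms @ 15/7 + 428.571ms (3/7)
6. 2571.429ms @ 18/7 + 428.571ms (3/7)
7. 3000.0ms @ 3 + 600.0ms (3/5)
8. 3600.0ms @ 18/5 + 1200.0ms (6/5)
9. 4800.0ms @ 24/5 + 600.0ms (3/5)
10. 5400.0ms @ 27/5 + 600.0ms (3/5)
11. 6000.0ms @ 6 + 3000.0ms (3)
12. 9000.0ms @ 9 + 3000.0ms (3)
13. 12000.0ms @ 12 + 3000.0ms (3)
14. 15000.0ms @ 15 + 3000.0ms (3)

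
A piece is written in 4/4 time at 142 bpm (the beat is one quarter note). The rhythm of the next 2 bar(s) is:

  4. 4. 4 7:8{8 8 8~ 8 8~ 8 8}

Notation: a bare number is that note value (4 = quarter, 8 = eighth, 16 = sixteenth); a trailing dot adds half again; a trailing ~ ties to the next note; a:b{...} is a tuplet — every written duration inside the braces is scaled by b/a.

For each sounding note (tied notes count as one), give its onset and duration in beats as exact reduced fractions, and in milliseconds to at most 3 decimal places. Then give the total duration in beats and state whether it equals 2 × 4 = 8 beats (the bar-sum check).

1) 0.0ms=0b +633.803ms=3/2b
2) 633.803ms=3/2b +633.803ms=3/2b
3) 1267.606ms=3b +422.535ms=1b
4) 1690.141ms=4b +241.449ms=4/7b
5) 1931.59ms=32/7b +241.449ms=4/7b
6) 2173.038ms=36/7b +482.897ms=8/7b
7) 2655.936ms=44/7b +482.897ms=8/7b
8) 3138.833ms=52/7b +241.449ms=4/7b
Σ=8b of 8 (142bpm 4/4) — PASS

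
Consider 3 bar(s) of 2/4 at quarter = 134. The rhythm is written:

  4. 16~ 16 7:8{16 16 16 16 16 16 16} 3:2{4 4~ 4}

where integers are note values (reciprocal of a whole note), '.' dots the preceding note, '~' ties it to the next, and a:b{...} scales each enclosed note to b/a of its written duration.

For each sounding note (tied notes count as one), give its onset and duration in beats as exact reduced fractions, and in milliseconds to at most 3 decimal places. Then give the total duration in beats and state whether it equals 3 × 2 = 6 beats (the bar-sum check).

1) 0.0ms=0b +671.642ms=3/2b
2) 671.642ms=3/2b +223.881ms=1/2b
3) 895.522ms=2b +127.932ms=2/7b
4) 1023.454ms=16/7b +127.932ms=2/7b
5) 1151.386ms=18/7b +127.932ms=2/7b
6) 1279.318ms=20/7b +127.932ms=2/7b
7) 1407.249ms=22/7b +127.932ms=2/7b
8) 1535.181ms=24/7b +127.932ms=2/7b
9) 1663.113ms=26/7b +127.932ms=2/7b
10) 1791.045ms=4b +298.507ms=2/3b
11) 2089.552ms=14/3b +597.015ms=4/3b
Σ=6b of 6 (134bpm 2/4) — PASS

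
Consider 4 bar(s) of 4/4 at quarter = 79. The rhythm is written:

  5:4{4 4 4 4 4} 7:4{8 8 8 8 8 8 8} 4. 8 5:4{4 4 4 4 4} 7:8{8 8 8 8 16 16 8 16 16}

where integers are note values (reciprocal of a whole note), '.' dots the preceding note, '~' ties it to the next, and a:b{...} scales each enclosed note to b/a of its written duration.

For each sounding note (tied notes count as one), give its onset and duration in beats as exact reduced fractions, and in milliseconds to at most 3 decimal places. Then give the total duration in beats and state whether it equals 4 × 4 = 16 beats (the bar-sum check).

1) 0.0ms=0b +607.595ms=4/5b
2) 607.595ms=4/5b +607.595ms=4/5b
3) 1215.19ms=8/5b +607.595ms=4/5b
4) 1822.785ms=12/5b +607.595ms=4/5b
5) 2430.38ms=16/5b +607.595ms=4/5b
6) 3037.975ms=4b +216.998ms=2/7b
7) 3254.973ms=30/7b +216.998ms=2/7b
8) 3471.971ms=32/7b +216.998ms=2/7b
9) 3688.969ms=34/7b +216.998ms=2/7b
10) 3905.967ms=36/7b +216.998ms=2/7b
11) 4122.966ms=38/7b +216.998ms=2/7b
12) 4339.964ms=40/7b +216.998ms=2/7b
13) 4556.962ms=6b +1139.241ms=3/2b
14) 5696.203ms=15/2b +379.747ms=1/2b
15) 6075.949ms=8b +607.595ms=4/5b
16) 6683.544ms=44/5b +607.595ms=4/5b
17) 7291.139ms=48/5b +607.595ms=4/5b
18) 7898.734ms=52/5b +607.595ms=4/5b
19) 8506.329ms=56/5b +607.595ms=4/5b
20) 9113.924ms=12b +433.996ms=4/7b
21) 9547.92ms=88/7b +433.996ms=4/7b
22) 9981.917ms=92/7b +433.996ms=4/7b
23) 10415.913ms=96/7b +433.996ms=4/7b
24) 10849.91ms=100/7b +216.998ms=2/7b
25) 11066.908ms=102/7b +216.998ms=2/7b
26) 11283.906ms=104/7b +433.996ms=4/7b
27) 11717.902ms=108/7b +216.998ms=2/7b
28) 11934.901ms=110/7b +216.998ms=2/7b
Σ=16b of 16 (79bpm 4/4) — PASS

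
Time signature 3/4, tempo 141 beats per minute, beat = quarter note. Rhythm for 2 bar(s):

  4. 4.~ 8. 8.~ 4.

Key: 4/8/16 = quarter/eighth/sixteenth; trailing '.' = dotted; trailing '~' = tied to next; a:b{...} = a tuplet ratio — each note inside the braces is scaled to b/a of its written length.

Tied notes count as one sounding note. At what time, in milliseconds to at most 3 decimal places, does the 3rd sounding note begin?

1. 0.0ms @ 0 + 638.298ms (3/2)
2. 638.298ms @ 3/2 + 957.447ms (9/4)
3. 1595.745ms @ 15/4 + 957.447ms (9/4)

note 3 onset = 15/4b = 1595.745ms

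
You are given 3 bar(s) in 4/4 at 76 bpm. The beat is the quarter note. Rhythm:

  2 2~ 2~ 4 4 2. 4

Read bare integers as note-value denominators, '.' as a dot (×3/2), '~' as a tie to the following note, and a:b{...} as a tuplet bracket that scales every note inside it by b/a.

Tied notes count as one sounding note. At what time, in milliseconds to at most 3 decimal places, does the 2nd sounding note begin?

1. 0.0ms @ 0 + 1578.947ms (2)
2. 1578.947ms @ 2 + 3947.368ms (5)
3. 5526.316ms @ 7 + 789.474ms (1)
4. 6315.789ms @ 8 + 2368.421ms (3)
5. 8684.211ms @ 11 + 789.474ms (1)

note 2 onset = 2b = 1578.947ms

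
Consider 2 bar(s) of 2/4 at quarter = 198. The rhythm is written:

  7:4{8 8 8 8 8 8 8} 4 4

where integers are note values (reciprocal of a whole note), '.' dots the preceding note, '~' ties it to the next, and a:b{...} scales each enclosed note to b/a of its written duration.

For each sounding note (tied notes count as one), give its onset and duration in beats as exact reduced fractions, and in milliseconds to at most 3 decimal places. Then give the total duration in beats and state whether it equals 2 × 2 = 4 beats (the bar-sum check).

1) 0.0ms=0b +86.58ms=2/7b
2) 86.58ms=2/7b +86.58ms=2/7b
3) 173.16ms=4/7b +86.58ms=2/7b
4) 259.74ms=6/7b +86.58ms=2/7b
5) 346.32ms=8/7b +86.58ms=2/7b
6) 432.9ms=10/7b +86.58ms=2/7b
7) 519.481ms=12/7b +86.58ms=2/7b
8) 606.061ms=2b +303.03ms=1b
9) 909.091ms=3b +303.03ms=1b
Σ=4b of 4 (198bpm 2/4) — PASS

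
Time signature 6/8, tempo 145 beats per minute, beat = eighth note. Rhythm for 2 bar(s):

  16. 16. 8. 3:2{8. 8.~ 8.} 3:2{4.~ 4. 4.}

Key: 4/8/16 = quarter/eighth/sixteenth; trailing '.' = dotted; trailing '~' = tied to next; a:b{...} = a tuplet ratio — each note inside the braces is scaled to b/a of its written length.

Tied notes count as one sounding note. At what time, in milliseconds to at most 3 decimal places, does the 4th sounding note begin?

1. 0.0ms @ 0 + 310.345ms (3/4)
2. 310.345ms @ 3/4 + 310.345ms (3/4)
3. 620.69ms @ 3/2 + 620.69ms (3/2)
4. 1241.379ms @ 3 + 413.793ms (1)
5. 1655.172ms @ 4 + 827.586ms (2)
6. 2482.759ms @ 6 + 1655.172ms (4)
7. 4137.931ms @ 10 + 827.586ms (2)

note 4 onset = 3b = 1241.379ms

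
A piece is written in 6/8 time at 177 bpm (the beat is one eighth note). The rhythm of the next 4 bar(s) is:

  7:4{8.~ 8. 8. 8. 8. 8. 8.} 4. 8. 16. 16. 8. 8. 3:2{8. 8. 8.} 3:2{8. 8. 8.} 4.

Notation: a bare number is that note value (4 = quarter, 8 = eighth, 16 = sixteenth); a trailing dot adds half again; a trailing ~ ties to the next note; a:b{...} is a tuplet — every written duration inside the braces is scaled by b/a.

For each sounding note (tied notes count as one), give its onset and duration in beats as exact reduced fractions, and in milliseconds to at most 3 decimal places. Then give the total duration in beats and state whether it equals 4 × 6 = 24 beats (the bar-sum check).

1) 0.0ms=0b +581.114ms=12/7b
2) 581.114ms=12/7b +290.557ms=6/7b
3) 871.671ms=18/7b +290.557ms=6/7b
4) 1162.228ms=24/7b +290.557ms=6/7b
5) 1452.785ms=30/7b +290.557ms=6/7b
6) 1743.341ms=36/7b +290.557ms=6/7b
7) 2033.898ms=6b +1016.949ms=3b
8) 3050.847ms=9b +508.475ms=3/2b
9) 3559.322ms=21/2b +254.237ms=3/4b
10) 3813.559ms=45/4b +254.237ms=3/4b
11) 4067.797ms=12b +508.475ms=3/2b
12) 4576.271ms=27/2b +508.475ms=3/2b
13) 5084.746ms=15b +338.983ms=1b
14) 5423.729ms=16b +338.983ms=1b
15) 5762.712ms=17b +338.983ms=1b
16) 6101.695ms=18b +338.983ms=1b
17) 6440.678ms=19b +338.983ms=1b
18) 6779.661ms=20b +338.983ms=1b
19) 7118.644ms=21b +1016.949ms=3b
Σ=24b of 24 (177bpm 6/8) — PASS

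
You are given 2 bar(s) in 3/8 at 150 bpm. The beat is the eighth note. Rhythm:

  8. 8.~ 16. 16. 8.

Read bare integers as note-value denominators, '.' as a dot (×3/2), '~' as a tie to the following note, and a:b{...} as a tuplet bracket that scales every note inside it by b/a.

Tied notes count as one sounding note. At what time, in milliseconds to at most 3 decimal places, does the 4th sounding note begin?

1. 0.0ms @ 0 + 600.0ms (3/2)
2. 600.0ms @ 3/2 + 900.0ms (9/4)
3. 1500.0ms @ 15/4 + 300.0ms (3/4)
4. 1800.0ms @ 9/2 + 600.0ms (3/2)

note 4 onset = 9/2b = 1800.0ms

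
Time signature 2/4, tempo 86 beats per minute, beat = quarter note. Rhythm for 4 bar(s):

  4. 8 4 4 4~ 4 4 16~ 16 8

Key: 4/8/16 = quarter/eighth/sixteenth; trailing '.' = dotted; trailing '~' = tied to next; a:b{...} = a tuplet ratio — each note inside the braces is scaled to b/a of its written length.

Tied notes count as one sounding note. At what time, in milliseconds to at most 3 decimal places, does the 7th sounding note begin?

note 7 onset = 7b = 4883.721ms

1. 0.0ms @ 0 + 1046.512ms (3/2)
2. 1046.512ms @ 3/2 + 348.837ms (1/2)
3. 1395.349ms @ 2 + 697.674ms (1)
4. 2093.023ms @ 3 + 697.674ms (1)
5. 2790.698ms @ 4 + 1395.349ms (2)
6. 4186.047ms @ 6 + 697.674ms (1)
7. 4883.721ms @ 7 + 348.837ms (1/2)
8. 5232.558ms @ 15/2 + 348.837ms (1/2)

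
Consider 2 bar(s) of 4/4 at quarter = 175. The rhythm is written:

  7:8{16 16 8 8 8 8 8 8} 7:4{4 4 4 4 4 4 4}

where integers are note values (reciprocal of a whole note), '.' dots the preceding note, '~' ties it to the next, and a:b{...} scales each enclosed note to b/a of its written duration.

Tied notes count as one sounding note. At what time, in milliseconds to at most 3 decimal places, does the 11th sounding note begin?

1. 0.0ms @ 0 + 97.959ms (2/7)
2. 97.959ms @ 2/7 + 97.959ms (2/7)
3. 195.918ms @ 4/7 + 195.918ms (4/7)
4. 391.837ms @ 8/7 + 195.918ms (4/7)
5. 587.755ms @ 12/7 + 195.918ms (4/7)
6. 783.673ms @ 16/7 + 195.918ms (4/7)
7. 979.592ms @ 20/7 + 195.918ms (4/7)
8. 1175.51ms @ 24/7 + 195.918ms (4/7)
9. 1371.429ms @ 4 + 195.918ms (4/7)
10. 1567.347ms @ 32/7 + 195.918ms (4/7)
11. 1763.265ms @ 36/7 + 195.918ms (4/7)
12. 1959.184ms @ 40/7 + 195.918ms (4/7)
13. 2155.102ms @ 44/7 + 195.918ms (4/7)
14. 2351.02ms @ 48/7 + 195.918ms (4/7)
15. 2546.939ms @ 52/7 + 195.918ms (4/7)

note 11 onset = 36/7b = 1763.265ms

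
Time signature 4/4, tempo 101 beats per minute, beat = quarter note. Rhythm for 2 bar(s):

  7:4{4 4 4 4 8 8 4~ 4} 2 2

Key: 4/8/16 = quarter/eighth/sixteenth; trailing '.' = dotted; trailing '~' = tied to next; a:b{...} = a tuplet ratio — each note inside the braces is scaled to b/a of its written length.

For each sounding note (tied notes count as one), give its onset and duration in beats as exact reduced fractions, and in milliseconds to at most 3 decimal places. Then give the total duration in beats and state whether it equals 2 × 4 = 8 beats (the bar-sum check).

1) 0.0ms=0b +339.463ms=4/7b
2) 339.463ms=4/7b +339.463ms=4/7b
3) 678.925ms=8/7b +339.463ms=4/7b
4) 1018.388ms=12/7b +339.463ms=4/7b
5) 1357.85ms=16/7b +169.731ms=2/7b
6) 1527.581ms=18/7b +169.731ms=2/7b
7) 1697.313ms=20/7b +678.925ms=8/7b
8) 2376.238ms=4b +1188.119ms=2b
9) 3564.356ms=6b +1188.119ms=2b
Σ=8b of 8 (101bpm 4/4) — PASS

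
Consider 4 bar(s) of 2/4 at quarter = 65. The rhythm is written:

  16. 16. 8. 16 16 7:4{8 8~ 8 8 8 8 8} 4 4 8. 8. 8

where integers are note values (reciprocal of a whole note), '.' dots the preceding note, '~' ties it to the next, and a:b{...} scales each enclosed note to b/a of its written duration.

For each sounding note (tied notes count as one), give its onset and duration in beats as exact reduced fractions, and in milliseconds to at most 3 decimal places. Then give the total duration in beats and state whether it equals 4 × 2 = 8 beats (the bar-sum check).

1) 0.0ms=0b +346.154ms=3/8b
2) 346.154ms=3/8b +346.154ms=3/8b
3) 692.308ms=3/4b +692.308ms=3/4b
4) 1384.615ms=3/2b +230.769ms=1/4b
5) 1615.385ms=7/4b +230.769ms=1/4b
6) 1846.154ms=2b +263.736ms=2/7b
7) 2109.89ms=16/7b +527.473ms=4/7b
8) 2637.363ms=20/7b +263.736ms=2/7b
9) 2901.099ms=22/7b +263.736ms=2/7b
10) 3164.835ms=24/7b +263.736ms=2/7b
11) 3428.571ms=26/7b +263.736ms=2/7b
12) 3692.308ms=4b +923.077ms=1b
13) 4615.385ms=5b +923.077ms=1b
14) 5538.462ms=6b +692.308ms=3/4b
15) 6230.769ms=27/4b +692.308ms=3/4b
16) 6923.077ms=15/2b +461.538ms=1/2b
Σ=8b of 8 (65bpm 2/4) — PASS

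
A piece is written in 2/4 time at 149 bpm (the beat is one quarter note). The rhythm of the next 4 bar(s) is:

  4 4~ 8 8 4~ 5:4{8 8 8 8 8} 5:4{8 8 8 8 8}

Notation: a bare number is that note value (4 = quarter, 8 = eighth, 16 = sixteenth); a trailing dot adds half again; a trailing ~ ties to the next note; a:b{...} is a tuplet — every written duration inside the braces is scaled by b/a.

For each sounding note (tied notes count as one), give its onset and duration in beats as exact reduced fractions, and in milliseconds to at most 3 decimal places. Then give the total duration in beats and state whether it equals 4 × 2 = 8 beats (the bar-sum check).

1) 0.0ms=0b +402.685ms=1b
2) 402.685ms=1b +604.027ms=3/2b
3) 1006.711ms=5/2b +201.342ms=1/2b
4) 1208.054ms=3b +563.758ms=7/5b
5) 1771.812ms=22/5b +161.074ms=2/5b
6) 1932.886ms=24/5b +161.074ms=2/5b
7) 2093.96ms=26/5b +161.074ms=2/5b
8) 2255.034ms=28/5b +161.074ms=2/5b
9) 2416.107ms=6b +161.074ms=2/5b
10) 2577.181ms=32/5b +161.074ms=2/5b
11) 2738.255ms=34/5b +161.074ms=2/5b
12) 2899.329ms=36/5b +161.074ms=2/5b
13) 3060.403ms=38/5b +161.074ms=2/5b
Σ=8b of 8 (149bpm 2/4) — PASS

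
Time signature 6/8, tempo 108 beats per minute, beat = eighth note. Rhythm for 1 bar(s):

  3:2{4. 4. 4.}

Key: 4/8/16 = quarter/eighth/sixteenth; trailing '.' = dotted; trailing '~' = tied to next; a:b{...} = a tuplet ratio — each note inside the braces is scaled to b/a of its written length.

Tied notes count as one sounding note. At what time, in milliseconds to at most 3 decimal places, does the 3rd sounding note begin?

1. 0.0ms @ 0 + 1111.111ms (2)
2. 1111.111ms @ 2 + 1111.111ms (2)
3. 2222.222ms @ 4 + 1111.111ms (2)

note 3 onset = 4b = 2222.222ms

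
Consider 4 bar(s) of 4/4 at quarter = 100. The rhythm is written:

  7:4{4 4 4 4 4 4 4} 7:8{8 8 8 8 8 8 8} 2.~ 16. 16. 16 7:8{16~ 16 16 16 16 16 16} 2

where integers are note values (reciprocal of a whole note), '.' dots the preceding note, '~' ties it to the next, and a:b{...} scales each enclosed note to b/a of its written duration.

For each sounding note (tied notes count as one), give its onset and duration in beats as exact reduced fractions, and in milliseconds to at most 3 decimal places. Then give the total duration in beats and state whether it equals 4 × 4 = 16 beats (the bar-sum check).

1) 0.0ms=0b +342.857ms=4/7b
2) 342.857ms=4/7b +342.857ms=4/7b
3) 685.714ms=8/7b +342.857ms=4/7b
4) 1028.571ms=12/7b +342.857ms=4/7b
5) 1371.429ms=16/7b +342.857ms=4/7b
6) 1714.286ms=20/7b +342.857ms=4/7b
7) 2057.143ms=24/7b +342.857ms=4/7b
8) 2400.0ms=4b +342.857ms=4/7b
9) 2742.857ms=32/7b +342.857ms=4/7b
10) 3085.714ms=36/7b +342.857ms=4/7b
11) 3428.571ms=40/7b +342.857ms=4/7b
12) 3771.429ms=44/7b +342.857ms=4/7b
13) 4114.286ms=48/7b +342.857ms=4/7b
14) 4457.143ms=52/7b +342.857ms=4/7b
15) 4800.0ms=8b +2025.0ms=27/8b
16) 6825.0ms=91/8b +225.0ms=3/8b
17) 7050.0ms=47/4b +150.0ms=1/4b
18) 7200.0ms=12b +342.857ms=4/7b
19) 7542.857ms=88/7b +171.429ms=2/7b
20) 7714.286ms=90/7b +171.429ms=2/7b
21) 7885.714ms=92/7b +171.429ms=2/7b
22) 8057.143ms=94/7b +171.429ms=2/7b
23) 8228.571ms=96/7b +171.429ms=2/7b
24) 8400.0ms=14b +1200.0ms=2b
Σ=16b of 16 (100bpm 4/4) — PASS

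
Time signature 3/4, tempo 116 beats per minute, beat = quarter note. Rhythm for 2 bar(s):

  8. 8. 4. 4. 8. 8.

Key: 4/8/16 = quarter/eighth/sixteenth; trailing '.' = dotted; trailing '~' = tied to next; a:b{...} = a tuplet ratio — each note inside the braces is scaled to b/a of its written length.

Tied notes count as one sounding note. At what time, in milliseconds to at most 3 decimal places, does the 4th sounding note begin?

1. 0.0ms @ 0 + 387.931ms (3/4)
2. 387.931ms @ 3/4 + 387.931ms (3/4)
3. 775.862ms @ 3/2 + 775.862ms (3/2)
4. 1551.724ms @ 3 + 775.862ms (3/2)
5. 2327.586ms @ 9/2 + 387.931ms (3/4)
6. 2715.517ms @ 21/4 + 387.931ms (3/4)

note 4 onset = 3b = 1551.724ms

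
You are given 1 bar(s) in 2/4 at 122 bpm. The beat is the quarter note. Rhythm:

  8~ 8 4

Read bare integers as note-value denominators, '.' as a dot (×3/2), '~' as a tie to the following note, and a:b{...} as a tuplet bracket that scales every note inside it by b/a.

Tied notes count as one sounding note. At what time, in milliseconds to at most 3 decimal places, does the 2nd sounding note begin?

note 2 onset = 1b = 491.803ms

1. 0.0ms @ 0 + 491.803ms (1)
2. 491.803ms @ 1 + 491.803ms (1)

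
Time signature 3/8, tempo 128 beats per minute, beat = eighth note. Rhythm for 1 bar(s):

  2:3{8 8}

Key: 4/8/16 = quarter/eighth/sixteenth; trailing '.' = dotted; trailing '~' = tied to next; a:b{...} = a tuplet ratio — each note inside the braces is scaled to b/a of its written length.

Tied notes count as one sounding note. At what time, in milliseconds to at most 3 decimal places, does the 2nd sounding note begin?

1. 0.0ms @ 0 + 703.125ms (3/2)
2. 703.125ms @ 3/2 + 703.125ms (3/2)

note 2 onset = 3/2b = 703.125ms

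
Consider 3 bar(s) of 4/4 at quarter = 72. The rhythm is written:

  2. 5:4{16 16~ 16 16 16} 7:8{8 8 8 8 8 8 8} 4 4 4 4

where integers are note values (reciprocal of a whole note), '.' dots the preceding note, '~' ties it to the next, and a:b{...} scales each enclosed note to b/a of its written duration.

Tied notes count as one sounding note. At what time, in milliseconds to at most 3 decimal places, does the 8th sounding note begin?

1. 0.0ms @ 0 + 2500.0ms (3)
2. 2500.0ms @ 3 + 166.667ms (1/5)
3. 2666.667ms @ 16/5 + 333.333ms (2/5)
4. 3000.0ms @ 18/5 + 166.667ms (1/5)
5. 3166.667ms @ 19/5 + 166.667ms (1/5)
6. 3333.333ms @ 4 + 476.19ms (4/7)
7. 3809.524ms @ 32/7 + 476.19ms (4/7)
8. 4285.714ms @ 36/7 + 476.19ms (4/7)
9. 4761.905ms @ 40/7 + 476.19ms (4/7)
10. 5238.095ms @ 44/7 + 476.19ms (4/7)
11. 5714.286ms @ 48/7 + 476.19ms (4/7)
12. 6190.476ms @ 52/7 + 476.19ms (4/7)
13. 6666.667ms @ 8 + 833.333ms (1)
14. 7500.0ms @ 9 + 833.333ms (1)
15. 8333.333ms @ 10 + 833.333ms (1)
16. 9166.667ms @ 11 + 833.333ms (1)

note 8 onset = 36/7b = 4285.714ms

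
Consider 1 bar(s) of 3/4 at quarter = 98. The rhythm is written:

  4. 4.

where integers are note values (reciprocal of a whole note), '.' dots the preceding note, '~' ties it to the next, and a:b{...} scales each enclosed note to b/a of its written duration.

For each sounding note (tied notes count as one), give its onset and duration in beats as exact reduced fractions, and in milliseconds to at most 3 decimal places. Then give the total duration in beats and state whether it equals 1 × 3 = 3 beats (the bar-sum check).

1) 0.0ms=0b +918.367ms=3/2b
2) 918.367ms=3/2b +918.367ms=3/2b
Σ=3b of 3 (98bpm 3/4) — PASS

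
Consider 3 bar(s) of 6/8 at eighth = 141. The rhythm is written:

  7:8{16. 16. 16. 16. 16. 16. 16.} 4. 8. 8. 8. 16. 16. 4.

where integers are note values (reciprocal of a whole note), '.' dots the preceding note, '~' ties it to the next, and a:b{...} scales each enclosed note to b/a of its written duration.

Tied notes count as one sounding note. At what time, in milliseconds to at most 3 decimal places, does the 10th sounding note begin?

note 10 onset = 21/2b = 4468.085ms

1. 0.0ms @ 0 + 364.742ms (6/7)
2. 364.742ms @ 6/7 + 364.742ms (6/7)
3. 729.483ms @ 12/7 + 364.742ms (6/7)
4. 1094.225ms @ 18/7 + 364.742ms (6/7)
5. 1458.967ms @ 24/7 + 364.742ms (6/7)
6. 1823.708ms @ 30/7 + 364.742ms (6/7)
7. 2188.45ms @ 36/7 + 364.742ms (6/7)
8. 2553.191ms @ 6 + 1276.596ms (3)
9. 3829.787ms @ 9 + 638.298ms (3/2)
10. 4468.085ms @ 21/2 + 638.298ms (3/2)
11. 5106.383ms @ 12 + 638.298ms (3/2)
12. 5744.681ms @ 27/2 + 319.149ms (3/4)
13. 6063.83ms @ 57/4 + 319.149ms (3/4)
14. 6382.979ms @ 15 + 1276.596ms (3)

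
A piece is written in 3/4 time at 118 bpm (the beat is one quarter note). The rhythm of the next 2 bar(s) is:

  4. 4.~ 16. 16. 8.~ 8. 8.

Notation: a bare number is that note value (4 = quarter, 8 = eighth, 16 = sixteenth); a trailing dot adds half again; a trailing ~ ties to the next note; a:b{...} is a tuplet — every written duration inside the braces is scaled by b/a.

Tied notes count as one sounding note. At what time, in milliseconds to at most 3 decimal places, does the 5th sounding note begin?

1. 0.0ms @ 0 + 762.712ms (3/2)
2. 762.712ms @ 3/2 + 953.39ms (15/8)
3. 1716.102ms @ 27/8 + 190.678ms (3/8)
4. 1906.78ms @ 15/4 + 762.712ms (3/2)
5. 2669.492ms @ 21/4 + 381.356ms (3/4)

note 5 onset = 21/4b = 2669.492ms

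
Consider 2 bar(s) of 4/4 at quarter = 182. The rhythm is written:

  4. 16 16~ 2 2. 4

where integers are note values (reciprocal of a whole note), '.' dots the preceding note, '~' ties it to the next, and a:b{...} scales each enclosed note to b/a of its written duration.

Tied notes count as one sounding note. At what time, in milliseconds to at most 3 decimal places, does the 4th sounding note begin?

1. 0.0ms @ 0 + 494.505ms (3/2)
2. 494.505ms @ 3/2 + 82.418ms (1/4)
3. 576.923ms @ 7/4 + 741.758ms (9/4)
4. 1318.681ms @ 4 + 989.011ms (3)
5. 2307.692ms @ 7 + 329.67ms (1)

note 4 onset = 4b = 1318.681ms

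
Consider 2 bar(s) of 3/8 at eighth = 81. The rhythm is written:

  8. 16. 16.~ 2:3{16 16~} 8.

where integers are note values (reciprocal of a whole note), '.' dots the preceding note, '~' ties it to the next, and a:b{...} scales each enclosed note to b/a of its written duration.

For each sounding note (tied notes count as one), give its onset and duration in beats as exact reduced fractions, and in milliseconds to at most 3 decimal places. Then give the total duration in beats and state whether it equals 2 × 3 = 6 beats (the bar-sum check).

1) 0.0ms=0b +1111.111ms=3/2b
2) 1111.111ms=3/2b +555.556ms=3/4b
3) 1666.667ms=9/4b +1111.111ms=3/2b
4) 2777.778ms=15/4b +1666.667ms=9/4b
Σ=6b of 6 (81bpm 3/8) — PASS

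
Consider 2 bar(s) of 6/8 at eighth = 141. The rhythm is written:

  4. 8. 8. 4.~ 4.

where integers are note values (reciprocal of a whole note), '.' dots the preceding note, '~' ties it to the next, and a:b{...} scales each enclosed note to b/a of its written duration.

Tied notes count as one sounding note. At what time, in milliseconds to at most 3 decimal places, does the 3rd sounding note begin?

note 3 onset = 9/2b = 1914.894ms

1. 0.0ms @ 0 + 1276.596ms (3)
2. 1276.596ms @ 3 + 638.298ms (3/2)
3. 1914.894ms @ 9/2 + 638.298ms (3/2)
4. 2553.191ms @ 6 + 2553.191ms (6)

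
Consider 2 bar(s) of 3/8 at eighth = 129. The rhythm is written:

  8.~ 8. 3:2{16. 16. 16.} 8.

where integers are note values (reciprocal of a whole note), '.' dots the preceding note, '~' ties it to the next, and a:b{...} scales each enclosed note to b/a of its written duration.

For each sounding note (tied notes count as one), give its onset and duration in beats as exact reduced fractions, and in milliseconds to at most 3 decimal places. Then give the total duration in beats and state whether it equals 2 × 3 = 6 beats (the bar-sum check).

1) 0.0ms=0b +1395.349ms=3b
2) 1395.349ms=3b +232.558ms=1/2b
3) 1627.907ms=7/2b +232.558ms=1/2b
4) 1860.465ms=4b +232.558ms=1/2b
5) 2093.023ms=9/2b +697.674ms=3/2b
Σ=6b of 6 (129bpm 3/8) — PASS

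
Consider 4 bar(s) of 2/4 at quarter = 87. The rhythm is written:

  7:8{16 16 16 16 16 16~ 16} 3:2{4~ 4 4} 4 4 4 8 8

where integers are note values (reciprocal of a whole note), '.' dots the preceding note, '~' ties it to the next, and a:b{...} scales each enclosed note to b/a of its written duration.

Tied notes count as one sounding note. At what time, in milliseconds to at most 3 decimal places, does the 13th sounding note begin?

1. 0.0ms @ 0 + 197.044ms (2/7)
2. 197.044ms @ 2/7 + 197.044ms (2/7)
3. 394.089ms @ 4/7 + 197.044ms (2/7)
4. 591.133ms @ 6/7 + 197.044ms (2/7)
5. 788.177ms @ 8/7 + 197.044ms (2/7)
6. 985.222ms @ 10/7 + 394.089ms (4/7)
7. 1379.31ms @ 2 + 919.54ms (4/3)
8. 2298.851ms @ 10/3 + 459.77ms (2/3)
9. 2758.621ms @ 4 + 689.655ms (1)
10. 3448.276ms @ 5 + 689.655ms (1)
11. 4137.931ms @ 6 + 689.655ms (1)
12. 4827.586ms @ 7 + 344.828ms (1/2)
13. 5172.414ms @ 15/2 + 344.828ms (1/2)

note 13 onset = 15/2b = 5172.414ms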